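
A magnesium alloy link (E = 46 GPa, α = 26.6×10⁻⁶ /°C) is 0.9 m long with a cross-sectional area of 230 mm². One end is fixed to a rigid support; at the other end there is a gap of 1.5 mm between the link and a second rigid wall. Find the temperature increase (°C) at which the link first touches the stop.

ΔT ≈ 62.7 °C

The gap closes when αΔT L = 1.5 mm, since the link is still unstressed at that instant.
So ΔT = g/(αL) = 1.5/(26.6×10⁻⁶ × 900) = 62.66 °C.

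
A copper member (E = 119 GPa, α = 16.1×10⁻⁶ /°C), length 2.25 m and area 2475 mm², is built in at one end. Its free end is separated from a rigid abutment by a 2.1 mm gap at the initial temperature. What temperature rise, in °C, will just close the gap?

ΔT ≈ 58 °C

The gap closes when αΔT L = 2.1 mm, since the member is still unstressed at that instant.
So ΔT = g/(αL) = 2.1/(16.1×10⁻⁶ × 2250) = 57.97 °C.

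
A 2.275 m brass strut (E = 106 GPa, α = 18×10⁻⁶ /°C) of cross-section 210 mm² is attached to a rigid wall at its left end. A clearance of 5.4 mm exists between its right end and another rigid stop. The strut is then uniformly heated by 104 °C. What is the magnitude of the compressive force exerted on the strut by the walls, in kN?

If the wall were absent the strut would grow by αΔT L = 18×10⁻⁶ × 104 × 2275 = 4.259 mm.
Since δ_free = 4.26 mm is less than the 5.4 mm gap, the strut never touches the wall. No axial force develops.

P ≈ 0 kN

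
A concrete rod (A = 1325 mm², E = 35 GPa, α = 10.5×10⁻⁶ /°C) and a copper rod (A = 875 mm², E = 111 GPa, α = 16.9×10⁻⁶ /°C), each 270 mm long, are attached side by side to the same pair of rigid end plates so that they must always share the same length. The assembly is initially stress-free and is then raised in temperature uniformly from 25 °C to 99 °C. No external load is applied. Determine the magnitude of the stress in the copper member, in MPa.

Both members must finish at the same length. With the larger α, the copper tends to over-expand; the plates restrain it, putting the copper in compression and the concrete in tension. With no external load the two internal forces are equal and opposite, magnitude P.
Compatibility of the two members (thermal + elastic change equal): (α₁ − α₂)ΔT = P·[1/(A₁E₁) + 1/(A₂E₂)].
|α₁ − α₂|·ΔT = 6.4×10⁻⁶ × 74 = 0.0004736.
1/(A₁E₁) + 1/(A₂E₂) = 1/(1325×35×10³) + 1/(875×111×10³) = 3.186×10⁻⁸ N⁻¹.
So P = 0.0004736 / 3.186×10⁻⁸ = 14.87 kN.
σ_{copper} = P/A₂ = 14870/875 = 16.99 MPa, compressive.

σ ≈ 17 MPa (compressive)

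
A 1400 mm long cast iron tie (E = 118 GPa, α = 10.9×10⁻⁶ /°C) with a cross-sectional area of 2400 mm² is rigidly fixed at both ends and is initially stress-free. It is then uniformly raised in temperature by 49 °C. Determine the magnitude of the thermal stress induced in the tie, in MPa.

With length fixed, the mechanical strain must cancel the thermal strain αΔT = 10.9×10⁻⁶ × 49 = 534.1×10⁻⁶.
The stress required to suppress this strain is σ = Eε = 118×10³ × 534.1×10⁻⁶ = 63.02 MPa, compressive since the tie is trying to expand.

σ ≈ 63 MPa (compressive)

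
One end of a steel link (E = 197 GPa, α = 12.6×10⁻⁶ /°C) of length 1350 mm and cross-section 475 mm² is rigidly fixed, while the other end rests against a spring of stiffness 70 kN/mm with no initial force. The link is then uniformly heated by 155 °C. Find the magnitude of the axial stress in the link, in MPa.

The unrestrained thermal change is αΔT L = 12.6×10⁻⁶ × 155 × 1350 = 2.637 mm.
With a force P in the spring, the elastic change of the link is PL/(AE) and that of the spring is P/k; compatibility requires their sum to equal δ_free.
P [ L/(AE) + 1/k ] = δ_free → P [ 1350/(475×197×10³) + 1/(70×10³) ] = 2.637.
P = 2.637 / 2.871×10⁻⁵ = 91830 N.
σ = P/A = 91830/475 = 193.3 MPa.

σ ≈ 193 MPa (compressive)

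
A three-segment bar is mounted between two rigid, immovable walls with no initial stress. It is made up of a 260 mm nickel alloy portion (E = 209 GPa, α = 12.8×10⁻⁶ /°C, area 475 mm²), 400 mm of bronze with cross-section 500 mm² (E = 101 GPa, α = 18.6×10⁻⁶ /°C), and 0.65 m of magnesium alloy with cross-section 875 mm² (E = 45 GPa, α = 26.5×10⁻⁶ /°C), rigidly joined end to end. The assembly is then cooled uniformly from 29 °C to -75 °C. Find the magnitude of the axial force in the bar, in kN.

P ≈ 108 kN (tensile)

With the walls removed the bar would change length by δ_free = Σ αᵢΔT Lᵢ = 12.8×10⁻⁶×104×260 + 18.6×10⁻⁶×104×400 + 26.5×10⁻⁶×104×650 = 2.911 mm.
Since the ends are fixed, an axial force P builds up, equal in every segment, with P · Σ Lᵢ/(AᵢEᵢ) = δ_free.
The series flexibility is Σ Lᵢ/(AᵢEᵢ) = 260/(475×209×10³) + 400/(500×101×10³) + 650/(875×45×10³) = 2.705×10⁻⁵ mm/N.
So P = 2.911 / 2.705×10⁻⁵ = 107.6 kN, tensile.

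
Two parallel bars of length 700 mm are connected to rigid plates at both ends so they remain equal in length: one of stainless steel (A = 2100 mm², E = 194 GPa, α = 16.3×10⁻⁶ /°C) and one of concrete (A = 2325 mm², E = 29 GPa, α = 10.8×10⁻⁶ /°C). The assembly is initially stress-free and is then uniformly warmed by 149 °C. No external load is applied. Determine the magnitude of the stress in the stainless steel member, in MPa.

Equilibrium of a rigid end plate with no external load gives equal and opposite internal forces ±P in the two members. Since α_{stainless steel} > α_{concrete}, heating drives the stainless steel into compression and the concrete into tension.
Equating the net (thermal + elastic) strains gives |α₁ − α₂|·ΔT = P·[1/(A₁E₁) + 1/(A₂E₂)].
|α₁ − α₂|·ΔT = 5.5×10⁻⁶ × 149 = 0.0008195.
1/(A₁E₁) + 1/(A₂E₂) = 1/(2100×194×10³) + 1/(2325×29×10³) = 1.729×10⁻⁸ N⁻¹.
P = 0.0008195 / 1.729×10⁻⁸ = 47410 N = 47.41 kN.
σ_{stainless steel} = P/A₁ = 47410/2100 = 22.58 MPa, compressive.

σ ≈ 22.6 MPa (compressive)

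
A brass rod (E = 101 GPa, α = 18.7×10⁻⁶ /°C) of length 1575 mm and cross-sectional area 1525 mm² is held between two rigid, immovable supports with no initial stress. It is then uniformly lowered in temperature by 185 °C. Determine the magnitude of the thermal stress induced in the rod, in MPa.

The supports are rigid, so the total axial strain is zero. The restrained thermal strain is ε = αΔT = 18.7×10⁻⁶ × 185 = 3459.5×10⁻⁶.
Hence σ = E·αΔT = 101×10³ × 3459.5×10⁻⁶ = 349.4 MPa, tensile.

σ ≈ 349 MPa (tensile)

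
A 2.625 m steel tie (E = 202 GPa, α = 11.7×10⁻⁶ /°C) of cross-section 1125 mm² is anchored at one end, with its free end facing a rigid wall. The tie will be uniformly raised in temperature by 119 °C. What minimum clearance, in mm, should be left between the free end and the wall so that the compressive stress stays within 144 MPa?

g ≈ 1.78 mm

Free expansion if unrestrained: δ_free = αΔT L = 11.7×10⁻⁶ × 119 × 2625 = 3.655 mm.
At the allowable stress the elastic shortening the wall may impose is σL/E = 144 × 2625 / (202×10³) = 1.871 mm.
The gap must absorb the remainder: g_min = 3.655 − 1.871 = 1.784 mm.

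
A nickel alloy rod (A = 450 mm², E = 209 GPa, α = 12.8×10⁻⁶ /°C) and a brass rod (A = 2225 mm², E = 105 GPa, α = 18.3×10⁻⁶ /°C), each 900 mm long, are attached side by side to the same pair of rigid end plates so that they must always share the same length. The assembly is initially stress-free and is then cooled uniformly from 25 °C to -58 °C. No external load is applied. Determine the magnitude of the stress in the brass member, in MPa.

σ ≈ 13.8 MPa (tensile)

The brass has the larger α, so on cooling it would change length more than the nickel alloy if both were free. The rigid plates force a common final length, so the brass is put into tension and the nickel alloy into compression, with equal and opposite forces P (no external load).
Setting the final lengths equal and cancelling L: (α₁ − α₂)ΔT = P/(A₁E₁) + P/(A₂E₂).
|α₁ − α₂|·ΔT = 5.5×10⁻⁶ × 83 = 0.0004565.
1/(A₁E₁) + 1/(A₂E₂) = 1/(450×209×10³) + 1/(2225×105×10³) = 1.491×10⁻⁸ N⁻¹.
P = 0.0004565 / 1.491×10⁻⁸ = 30610 N = 30.61 kN.
σ_{brass} = P/A₂ = 30610/2225 = 13.76 MPa, tensile.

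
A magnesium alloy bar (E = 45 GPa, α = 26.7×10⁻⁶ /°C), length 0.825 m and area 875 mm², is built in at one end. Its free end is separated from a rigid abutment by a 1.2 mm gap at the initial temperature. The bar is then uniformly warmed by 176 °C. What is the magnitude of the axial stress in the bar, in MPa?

σ ≈ 146 MPa (compressive)

Free thermal elongation = αΔT L = 26.7×10⁻⁶ × 176 × 825 = 3.877 mm.
The gap closes (δ_free > 1.2 mm) and the wall then resists a further 3.877 − 1.2 = 2.677 mm of expansion.
That suppressed elongation corresponds to σ = E·Δ/L = 45×10³ × 2.677/825 = 146 MPa.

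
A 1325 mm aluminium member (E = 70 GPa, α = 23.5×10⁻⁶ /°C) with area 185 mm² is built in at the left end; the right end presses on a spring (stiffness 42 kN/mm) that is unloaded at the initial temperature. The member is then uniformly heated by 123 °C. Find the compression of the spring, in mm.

δ ≈ 0.723 mm

If the spring were absent the member would lengthen by αΔT L = 23.5×10⁻⁶ × 123 × 1325 = 3.83 mm.
With a force P in the spring, the elastic change of the member is PL/(AE) and that of the spring is P/k; compatibility requires their sum to equal δ_free.
So P = δ_free / [L/(AE) + 1/k] = 3.83 / [ 1325/(185×70×10³) + 1/(42×10³) ].
P = 3.83 / 0.0001261 = 30370 N.
Spring compression = P/k = 30370/(42×10³) = 0.723 mm.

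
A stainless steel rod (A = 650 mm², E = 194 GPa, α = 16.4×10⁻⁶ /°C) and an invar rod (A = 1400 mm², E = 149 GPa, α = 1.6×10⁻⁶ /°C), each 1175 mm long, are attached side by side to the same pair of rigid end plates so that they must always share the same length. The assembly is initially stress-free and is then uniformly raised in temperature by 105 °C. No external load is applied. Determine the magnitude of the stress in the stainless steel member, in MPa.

σ ≈ 188 MPa (compressive)

Both members must finish at the same length. With the larger α, the stainless steel tends to over-expand; the plates restrain it, putting the stainless steel in compression and the invar in tension. With no external load the two internal forces are equal and opposite, magnitude P.
Equating the net (thermal + elastic) strains gives |α₁ − α₂|·ΔT = P·[1/(A₁E₁) + 1/(A₂E₂)].
|α₁ − α₂|·ΔT = 14.8×10⁻⁶ × 105 = 0.001554.
1/(A₁E₁) + 1/(A₂E₂) = 1/(650×194×10³) + 1/(1400×149×10³) = 1.272×10⁻⁸ N⁻¹.
P = 0.001554 / 1.272×10⁻⁸ = 122100 N = 122.1 kN.
σ_{stainless steel} = P/A₁ = 122100/650 = 187.9 MPa, compressive.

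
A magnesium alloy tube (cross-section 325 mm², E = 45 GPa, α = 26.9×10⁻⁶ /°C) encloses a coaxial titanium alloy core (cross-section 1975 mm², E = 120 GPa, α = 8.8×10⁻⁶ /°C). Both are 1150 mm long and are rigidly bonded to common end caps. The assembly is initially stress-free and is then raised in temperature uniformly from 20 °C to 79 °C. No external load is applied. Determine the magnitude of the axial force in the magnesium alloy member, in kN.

The magnesium alloy has the larger α, so on heating it would change length more than the titanium alloy if both were free. The rigid plates force a common final length, so the magnesium alloy is put into compression and the titanium alloy into tension, with equal and opposite forces P (no external load).
Setting the final lengths equal and cancelling L: (α₁ − α₂)ΔT = P/(A₁E₁) + P/(A₂E₂).
|α₁ − α₂|·ΔT = 18.1×10⁻⁶ × 59 = 0.001068.
1/(A₁E₁) + 1/(A₂E₂) = 1/(325×45×10³) + 1/(1975×120×10³) = 7.26×10⁻⁸ N⁻¹.
So P = 0.001068 / 7.26×10⁻⁸ = 14.71 kN.

P ≈ 14.7 kN (compressive in the magnesium alloy)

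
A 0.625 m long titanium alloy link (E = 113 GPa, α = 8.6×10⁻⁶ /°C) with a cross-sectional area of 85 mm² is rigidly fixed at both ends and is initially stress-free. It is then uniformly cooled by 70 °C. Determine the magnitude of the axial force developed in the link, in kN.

The ends cannot move, so σ = EαΔT = 113×10³ × 8.6×10⁻⁶ × 70 = 68.03 MPa.
Then P = σA = 68.03 × 85 mm² = 5.782 kN, tensile.

P ≈ 5.78 kN (tensile)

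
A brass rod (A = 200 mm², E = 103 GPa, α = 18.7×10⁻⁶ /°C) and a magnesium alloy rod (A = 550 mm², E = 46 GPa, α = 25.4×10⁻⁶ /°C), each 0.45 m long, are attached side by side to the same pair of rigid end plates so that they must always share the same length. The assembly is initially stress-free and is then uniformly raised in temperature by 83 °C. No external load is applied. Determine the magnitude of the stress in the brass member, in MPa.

Both members must finish at the same length. With the larger α, the magnesium alloy tends to over-expand; the plates restrain it, putting the magnesium alloy in compression and the brass in tension. With no external load the two internal forces are equal and opposite, magnitude P.
Equating the net (thermal + elastic) strains gives |α₁ − α₂|·ΔT = P·[1/(A₁E₁) + 1/(A₂E₂)].
|α₁ − α₂|·ΔT = 6.7×10⁻⁶ × 83 = 0.0005561.
1/(A₁E₁) + 1/(A₂E₂) = 1/(200×103×10³) + 1/(550×46×10³) = 8.807×10⁻⁸ N⁻¹.
P = 0.0005561 / 8.807×10⁻⁸ = 6314 N = 6.314 kN.
σ_{brass} = P/A₁ = 6314/200 = 31.57 MPa, tensile.

σ ≈ 31.6 MPa (tensile)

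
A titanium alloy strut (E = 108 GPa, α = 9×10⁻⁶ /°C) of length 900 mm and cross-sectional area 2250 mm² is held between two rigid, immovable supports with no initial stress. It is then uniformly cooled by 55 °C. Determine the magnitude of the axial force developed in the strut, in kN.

With zero net strain, σ = E·αΔT = 108 GPa × 9×10⁻⁶ × 55 = 53.46 MPa.
P = AEαΔT = 2250 × 108×10³ × 9×10⁻⁶ × 55 = 120.3 kN (tensile).

P ≈ 120 kN (tensile)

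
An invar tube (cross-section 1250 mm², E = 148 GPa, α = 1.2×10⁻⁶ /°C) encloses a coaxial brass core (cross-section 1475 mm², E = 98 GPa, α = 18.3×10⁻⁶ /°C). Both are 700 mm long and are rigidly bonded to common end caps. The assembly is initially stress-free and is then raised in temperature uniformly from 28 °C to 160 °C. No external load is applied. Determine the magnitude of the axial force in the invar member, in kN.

P ≈ 183 kN (tensile in the invar)

Both members must finish at the same length. With the larger α, the brass tends to over-expand; the plates restrain it, putting the brass in compression and the invar in tension. With no external load the two internal forces are equal and opposite, magnitude P.
Compatibility of the two members (thermal + elastic change equal): (α₁ − α₂)ΔT = P·[1/(A₁E₁) + 1/(A₂E₂)].
|α₁ − α₂|·ΔT = 17.1×10⁻⁶ × 132 = 0.002257.
1/(A₁E₁) + 1/(A₂E₂) = 1/(1250×148×10³) + 1/(1475×98×10³) = 1.232×10⁻⁸ N⁻¹.
P = 0.002257 / 1.232×10⁻⁸ = 183200 N = 183.2 kN.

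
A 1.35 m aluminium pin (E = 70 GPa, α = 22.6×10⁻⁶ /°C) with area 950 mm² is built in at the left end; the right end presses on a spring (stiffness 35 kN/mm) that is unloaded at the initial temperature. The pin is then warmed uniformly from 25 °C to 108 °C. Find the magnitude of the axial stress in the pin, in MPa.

σ ≈ 54.5 MPa (compressive)

If the spring were absent the pin would lengthen by αΔT L = 22.6×10⁻⁶ × 83 × 1350 = 2.532 mm.
With a force P in the spring, the elastic change of the pin is PL/(AE) and that of the spring is P/k; compatibility requires their sum to equal δ_free.
So P = δ_free / [L/(AE) + 1/k] = 2.532 / [ 1350/(950×70×10³) + 1/(35×10³) ].
P = 2.532 / 4.887×10⁻⁵ = 51820 N.
σ = P/A = 51820/950 = 54.54 MPa.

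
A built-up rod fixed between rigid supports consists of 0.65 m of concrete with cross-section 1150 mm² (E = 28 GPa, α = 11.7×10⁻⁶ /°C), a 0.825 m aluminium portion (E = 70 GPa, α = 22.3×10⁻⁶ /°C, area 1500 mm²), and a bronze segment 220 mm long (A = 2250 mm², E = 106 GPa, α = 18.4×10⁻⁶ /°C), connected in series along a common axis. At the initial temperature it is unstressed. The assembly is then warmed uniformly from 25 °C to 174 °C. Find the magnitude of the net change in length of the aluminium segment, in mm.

With the walls removed the bar would change length by δ_free = Σ αᵢΔT Lᵢ = 11.7×10⁻⁶×149×650 + 22.3×10⁻⁶×149×825 + 18.4×10⁻⁶×149×220 = 4.478 mm.
Since the ends are fixed, an axial force P builds up, equal in every segment, with P · Σ Lᵢ/(AᵢEᵢ) = δ_free.
Σ Lᵢ/(AᵢEᵢ) = 650/(1150×28×10³) + 825/(1500×70×10³) + 220/(2250×106×10³) = 2.897×10⁻⁵ mm/N.
P = 4.478 / 2.897×10⁻⁵ = 154600 N = 154.6 kN, compressive.
For the aluminium segment, free thermal change = 22.3×10⁻⁶×149×825 = 2.741 mm and elastic change from P = 154600×825/(1500×70×10³) = 1.215 mm; these oppose, so the net change is 1.53 mm (segment lengthens).

|ΔL| ≈ 1.53 mm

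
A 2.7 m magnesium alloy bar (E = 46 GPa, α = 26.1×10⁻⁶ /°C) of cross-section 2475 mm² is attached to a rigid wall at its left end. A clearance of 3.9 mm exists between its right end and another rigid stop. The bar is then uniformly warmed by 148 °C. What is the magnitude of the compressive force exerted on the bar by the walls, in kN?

If the wall were absent the bar would grow by αΔT L = 26.1×10⁻⁶ × 148 × 2700 = 10.43 mm.
This exceeds the 3.9 mm gap, so the wall pushes back. The portion of expansion that must be recovered elastically is δ_free − gap = 10.43 − 3.9 = 6.53 mm.
Compatibility: PL/(AE) = 6.53 mm, so σ = P/A = E × (6.53/2700) = 111.2 MPa.
Force on the wall = σA = 111.2 × 2475 mm² = 275.3 kN.

P ≈ 275 kN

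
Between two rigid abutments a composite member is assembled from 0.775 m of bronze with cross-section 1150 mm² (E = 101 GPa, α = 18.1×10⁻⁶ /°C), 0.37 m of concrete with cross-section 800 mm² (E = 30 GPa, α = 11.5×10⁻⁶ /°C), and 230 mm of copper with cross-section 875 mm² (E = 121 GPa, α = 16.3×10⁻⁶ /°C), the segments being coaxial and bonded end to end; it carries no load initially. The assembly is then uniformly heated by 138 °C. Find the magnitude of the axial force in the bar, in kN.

P ≈ 125 kN (compressive)

Free thermal expansion of the whole bar: Σ αᵢΔT Lᵢ = 18.1×10⁻⁶×138×775 + 11.5×10⁻⁶×138×370 + 16.3×10⁻⁶×138×230 = 3.04 mm.
The walls prevent any net length change, so an axial force P (same in every segment) develops. Compatibility: P · Σ Lᵢ/(AᵢEᵢ) = δ_free.
Σ Lᵢ/(AᵢEᵢ) = 775/(1150×101×10³) + 370/(800×30×10³) + 230/(875×121×10³) = 2.426×10⁻⁵ mm/N.
Hence P = δ_free / Σ(L/AE) = 3.04/2.426×10⁻⁵ = 125.3 kN (compressive).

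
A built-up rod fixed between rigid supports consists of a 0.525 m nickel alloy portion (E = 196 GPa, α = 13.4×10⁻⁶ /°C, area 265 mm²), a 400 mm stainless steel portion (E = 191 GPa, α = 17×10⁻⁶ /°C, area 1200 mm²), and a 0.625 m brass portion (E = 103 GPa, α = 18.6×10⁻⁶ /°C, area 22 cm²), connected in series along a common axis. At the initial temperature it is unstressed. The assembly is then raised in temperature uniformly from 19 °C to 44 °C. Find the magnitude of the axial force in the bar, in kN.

P ≈ 43.6 kN (compressive)

If the supports were absent, the total length change would be Σ αᵢΔT Lᵢ = 13.4×10⁻⁶×25×525 + 17×10⁻⁶×25×400 + 18.6×10⁻⁶×25×625 = 0.6365 mm.
The rigid supports impose zero overall length change; the single axial force P common to all segments must satisfy P Σ Lᵢ/(AᵢEᵢ) = δ_free.
The series flexibility is Σ Lᵢ/(AᵢEᵢ) = 525/(265×196×10³) + 400/(1200×191×10³) + 625/(2200×103×10³) = 1.461×10⁻⁵ mm/N.
Hence P = δ_free / Σ(L/AE) = 0.6365/1.461×10⁻⁵ = 43.56 kN (compressive).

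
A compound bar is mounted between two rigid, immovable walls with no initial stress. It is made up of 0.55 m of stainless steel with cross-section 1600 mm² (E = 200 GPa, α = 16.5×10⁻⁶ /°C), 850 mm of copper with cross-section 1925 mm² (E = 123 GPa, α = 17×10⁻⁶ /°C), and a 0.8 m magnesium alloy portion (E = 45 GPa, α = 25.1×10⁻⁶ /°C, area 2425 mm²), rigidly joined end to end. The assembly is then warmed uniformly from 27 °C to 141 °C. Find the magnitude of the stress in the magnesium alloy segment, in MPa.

σ ≈ 162 MPa (compressive)

Free thermal expansion of the whole bar: Σ αᵢΔT Lᵢ = 16.5×10⁻⁶×114×550 + 17×10⁻⁶×114×850 + 25.1×10⁻⁶×114×800 = 4.971 mm.
The rigid supports impose zero overall length change; the single axial force P common to all segments must satisfy P Σ Lᵢ/(AᵢEᵢ) = δ_free.
The series flexibility is Σ Lᵢ/(AᵢEᵢ) = 550/(1600×200×10³) + 850/(1925×123×10³) + 800/(2425×45×10³) = 1.264×10⁻⁵ mm/N.
So P = 4.971 / 1.264×10⁻⁵ = 393.3 kN, compressive.
σ_{magnesium alloy} = P / A = 393300 / 2425 = 162.2 MPa.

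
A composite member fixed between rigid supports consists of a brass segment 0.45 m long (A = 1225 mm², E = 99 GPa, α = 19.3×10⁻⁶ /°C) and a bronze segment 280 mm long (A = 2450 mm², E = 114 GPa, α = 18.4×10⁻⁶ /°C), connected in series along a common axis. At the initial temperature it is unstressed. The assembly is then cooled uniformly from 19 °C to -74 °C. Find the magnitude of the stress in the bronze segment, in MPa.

With the walls removed the bar would change length by δ_free = Σ αᵢΔT Lᵢ = 19.3×10⁻⁶×93×450 + 18.4×10⁻⁶×93×280 = 1.287 mm.
Since the ends are fixed, an axial force P builds up, equal in every segment, with P · Σ Lᵢ/(AᵢEᵢ) = δ_free.
The series flexibility is Σ Lᵢ/(AᵢEᵢ) = 450/(1225×99×10³) + 280/(2450×114×10³) = 4.713×10⁻⁶ mm/N.
Hence P = δ_free / Σ(L/AE) = 1.287/4.713×10⁻⁶ = 273 kN (tensile).
σ_{bronze} = P / A = 273000 / 2450 = 111.4 MPa.

σ ≈ 111 MPa (tensile)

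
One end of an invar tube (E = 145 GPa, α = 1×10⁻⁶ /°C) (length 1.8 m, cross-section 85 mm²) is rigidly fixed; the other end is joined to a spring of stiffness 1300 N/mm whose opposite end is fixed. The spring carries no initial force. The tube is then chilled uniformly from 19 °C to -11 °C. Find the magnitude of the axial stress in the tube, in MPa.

The unrestrained thermal change is αΔT L = 1×10⁻⁶ × 30 × 1800 = 0.054 mm.
Let P be the tensile force in the spring. The tube extends elastically by PL/(AE) and the spring stretches by P/k; together these equal δ_free.
So P = δ_free / [L/(AE) + 1/k] = 0.054 / [ 1800/(85×145×10³) + 1/(1300) ].
P = 0.054 / 0.0009153 = 59 N.
σ = P/A = 59/85 = 0.6941 MPa.

σ ≈ 0.694 MPa (tensile)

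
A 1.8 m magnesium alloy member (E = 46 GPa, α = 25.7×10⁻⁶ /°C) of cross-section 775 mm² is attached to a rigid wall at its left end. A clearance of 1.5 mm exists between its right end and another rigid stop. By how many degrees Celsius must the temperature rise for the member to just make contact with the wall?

ΔT ≈ 32.4 °C

The gap closes when αΔT L = 1.5 mm, since the member is still unstressed at that instant.
ΔT = 1.5 / (25.7×10⁻⁶ × 1800) = 32.43 °C.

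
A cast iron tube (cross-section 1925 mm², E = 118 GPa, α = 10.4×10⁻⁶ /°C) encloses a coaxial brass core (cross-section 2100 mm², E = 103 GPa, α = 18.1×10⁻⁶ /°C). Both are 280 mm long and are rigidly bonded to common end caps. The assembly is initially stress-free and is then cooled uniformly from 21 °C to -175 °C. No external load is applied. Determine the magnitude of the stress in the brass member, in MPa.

Equilibrium of a rigid end plate with no external load gives equal and opposite internal forces ±P in the two members. Since α_{brass} > α_{cast iron}, cooling drives the brass into tension and the cast iron into compression.
Equating the net (thermal + elastic) strains gives |α₁ − α₂|·ΔT = P·[1/(A₁E₁) + 1/(A₂E₂)].
|α₁ − α₂|·ΔT = 7.7×10⁻⁶ × 196 = 0.001509.
1/(A₁E₁) + 1/(A₂E₂) = 1/(1925×118×10³) + 1/(2100×103×10³) = 9.026×10⁻⁹ N⁻¹.
So P = 0.001509 / 9.026×10⁻⁹ = 167.2 kN.
σ_{brass} = P/A₂ = 167200/2100 = 79.63 MPa, tensile.

σ ≈ 79.6 MPa (tensile)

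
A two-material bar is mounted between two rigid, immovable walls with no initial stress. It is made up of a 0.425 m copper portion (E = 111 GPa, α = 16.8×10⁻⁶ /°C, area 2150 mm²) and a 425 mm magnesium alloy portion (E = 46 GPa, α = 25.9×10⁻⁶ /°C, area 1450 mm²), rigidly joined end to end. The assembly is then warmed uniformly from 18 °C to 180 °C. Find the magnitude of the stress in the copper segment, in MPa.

With the walls removed the bar would change length by δ_free = Σ αᵢΔT Lᵢ = 16.8×10⁻⁶×162×425 + 25.9×10⁻⁶×162×425 = 2.94 mm.
Since the ends are fixed, an axial force P builds up, equal in every segment, with P · Σ Lᵢ/(AᵢEᵢ) = δ_free.
Σ Lᵢ/(AᵢEᵢ) = 425/(2150×111×10³) + 425/(1450×46×10³) = 8.153×10⁻⁶ mm/N.
So P = 2.94 / 8.153×10⁻⁶ = 360.6 kN, compressive.
σ_{copper} = P / A = 360600 / 2150 = 167.7 MPa.

σ ≈ 168 MPa (compressive)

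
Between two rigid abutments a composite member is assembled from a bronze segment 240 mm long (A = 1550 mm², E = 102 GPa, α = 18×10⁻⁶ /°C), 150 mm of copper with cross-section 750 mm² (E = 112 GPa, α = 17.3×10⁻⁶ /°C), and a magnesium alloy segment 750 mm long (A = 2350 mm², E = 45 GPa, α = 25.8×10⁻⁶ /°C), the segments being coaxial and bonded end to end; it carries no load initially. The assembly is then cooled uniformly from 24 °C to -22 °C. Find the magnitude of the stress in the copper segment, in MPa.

If the supports were absent, the total length change would be Σ αᵢΔT Lᵢ = 18×10⁻⁶×46×240 + 17.3×10⁻⁶×46×150 + 25.8×10⁻⁶×46×750 = 1.208 mm.
The walls prevent any net length change, so an axial force P (same in every segment) develops. Compatibility: P · Σ Lᵢ/(AᵢEᵢ) = δ_free.
The series flexibility is Σ Lᵢ/(AᵢEᵢ) = 240/(1550×102×10³) + 150/(750×112×10³) + 750/(2350×45×10³) = 1.04×10⁻⁵ mm/N.
Hence P = δ_free / Σ(L/AE) = 1.208/1.04×10⁻⁵ = 116.2 kN (tensile).
σ_{copper} = P / A = 116200 / 750 = 155 MPa.

σ ≈ 155 MPa (tensile)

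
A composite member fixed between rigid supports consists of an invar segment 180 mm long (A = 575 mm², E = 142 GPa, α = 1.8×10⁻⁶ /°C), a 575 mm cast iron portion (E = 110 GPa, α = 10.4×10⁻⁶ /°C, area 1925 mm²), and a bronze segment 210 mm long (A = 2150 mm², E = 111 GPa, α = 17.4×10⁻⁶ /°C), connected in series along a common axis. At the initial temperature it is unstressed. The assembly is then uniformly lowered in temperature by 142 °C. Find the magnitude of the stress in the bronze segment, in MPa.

With the walls removed the bar would change length by δ_free = Σ αᵢΔT Lᵢ = 1.8×10⁻⁶×142×180 + 10.4×10⁻⁶×142×575 + 17.4×10⁻⁶×142×210 = 1.414 mm.
The walls prevent any net length change, so an axial force P (same in every segment) develops. Compatibility: P · Σ Lᵢ/(AᵢEᵢ) = δ_free.
Σ Lᵢ/(AᵢEᵢ) = 180/(575×142×10³) + 575/(1925×110×10³) + 210/(2150×111×10³) = 5.8×10⁻⁶ mm/N.
P = 1.414 / 5.8×10⁻⁶ = 243800 N = 243.8 kN, tensile.
σ_{bronze} = P / A = 243800 / 2150 = 113.4 MPa.

σ ≈ 113 MPa (tensile)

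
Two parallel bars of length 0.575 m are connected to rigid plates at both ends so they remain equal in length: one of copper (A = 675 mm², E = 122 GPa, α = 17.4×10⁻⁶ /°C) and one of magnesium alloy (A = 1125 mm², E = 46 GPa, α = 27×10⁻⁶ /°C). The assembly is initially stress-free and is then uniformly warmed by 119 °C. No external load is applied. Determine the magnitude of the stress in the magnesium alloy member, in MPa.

Equilibrium of a rigid end plate with no external load gives equal and opposite internal forces ±P in the two members. Since α_{magnesium alloy} > α_{copper}, heating drives the magnesium alloy into compression and the copper into tension.
Equating the net (thermal + elastic) strains gives |α₁ − α₂|·ΔT = P·[1/(A₁E₁) + 1/(A₂E₂)].
|α₁ − α₂|·ΔT = 9.6×10⁻⁶ × 119 = 0.001142.
1/(A₁E₁) + 1/(A₂E₂) = 1/(675×122×10³) + 1/(1125×46×10³) = 3.147×10⁻⁸ N⁻¹.
So P = 0.001142 / 3.147×10⁻⁸ = 36.3 kN.
σ_{magnesium alloy} = P/A₂ = 36300/1125 = 32.27 MPa, compressive.

σ ≈ 32.3 MPa (compressive)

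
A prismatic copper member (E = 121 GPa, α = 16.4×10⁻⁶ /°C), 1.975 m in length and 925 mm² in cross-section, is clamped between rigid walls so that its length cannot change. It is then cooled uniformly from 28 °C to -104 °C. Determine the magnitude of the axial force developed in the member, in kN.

With zero net strain, σ = E·αΔT = 121 GPa × 16.4×10⁻⁶ × 132 = 261.9 MPa.
Then P = σA = 261.9 × 925 mm² = 242.3 kN, tensile.

P ≈ 242 kN (tensile)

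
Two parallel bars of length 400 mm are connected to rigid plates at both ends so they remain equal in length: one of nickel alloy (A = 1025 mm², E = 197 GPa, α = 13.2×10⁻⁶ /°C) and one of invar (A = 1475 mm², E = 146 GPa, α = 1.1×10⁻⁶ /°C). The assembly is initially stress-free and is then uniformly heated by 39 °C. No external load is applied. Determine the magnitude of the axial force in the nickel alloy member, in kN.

P ≈ 49.2 kN (compressive in the nickel alloy)

The nickel alloy has the larger α, so on heating it would change length more than the invar if both were free. The rigid plates force a common final length, so the nickel alloy is put into compression and the invar into tension, with equal and opposite forces P (no external load).
Equating the net (thermal + elastic) strains gives |α₁ − α₂|·ΔT = P·[1/(A₁E₁) + 1/(A₂E₂)].
|α₁ − α₂|·ΔT = 12.1×10⁻⁶ × 39 = 0.0004719.
1/(A₁E₁) + 1/(A₂E₂) = 1/(1025×197×10³) + 1/(1475×146×10³) = 9.596×10⁻⁹ N⁻¹.
So P = 0.0004719 / 9.596×10⁻⁹ = 49.18 kN.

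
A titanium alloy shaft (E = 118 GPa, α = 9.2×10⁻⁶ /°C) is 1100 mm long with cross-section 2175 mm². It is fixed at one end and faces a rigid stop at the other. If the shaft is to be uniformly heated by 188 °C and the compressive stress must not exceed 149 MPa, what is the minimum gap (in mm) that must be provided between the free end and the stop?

With no wall the shaft would lengthen by αΔT L = 9.2×10⁻⁶ × 188 × 1100 = 1.903 mm.
A stress of 149 MPa corresponds to the wall pushing the shaft back by σL/E = 149×1100/(118×10³) = 1.389 mm.
So the gap has to take up the difference, g_min = δ_free − σL/E = 1.903 − 1.389 = 0.5136 mm.

g ≈ 0.514 mm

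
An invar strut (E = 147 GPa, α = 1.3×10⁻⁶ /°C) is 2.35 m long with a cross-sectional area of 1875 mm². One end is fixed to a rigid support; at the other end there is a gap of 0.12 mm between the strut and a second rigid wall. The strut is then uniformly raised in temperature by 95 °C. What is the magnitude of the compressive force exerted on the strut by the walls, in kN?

P ≈ 20 kN

Unrestrained expansion: δ_free = αΔT L = 1.3×10⁻⁶ × 95 × 2350 = 0.2902 mm.
The gap closes (δ_free > 0.12 mm) and the wall then resists a further 0.2902 − 0.12 = 0.1702 mm of expansion.
Compatibility: PL/(AE) = 0.1702 mm, so σ = P/A = E × (0.1702/2350) = 10.65 MPa.
Force on the wall = σA = 10.65 × 1875 mm² = 19.97 kN.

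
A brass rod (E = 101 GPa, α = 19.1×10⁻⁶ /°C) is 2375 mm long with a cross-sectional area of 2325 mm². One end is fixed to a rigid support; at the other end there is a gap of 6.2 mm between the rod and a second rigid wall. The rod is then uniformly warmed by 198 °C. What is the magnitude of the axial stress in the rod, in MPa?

Free thermal elongation = αΔT L = 19.1×10⁻⁶ × 198 × 2375 = 8.982 mm.
After closing the 6.2 mm clearance, 8.982 − 6.2 = 2.782 mm of expansion remains to be suppressed by the wall.
Compatibility: PL/(AE) = 2.782 mm, so σ = P/A = E × (2.782/2375) = 118.3 MPa.

σ ≈ 118 MPa (compressive)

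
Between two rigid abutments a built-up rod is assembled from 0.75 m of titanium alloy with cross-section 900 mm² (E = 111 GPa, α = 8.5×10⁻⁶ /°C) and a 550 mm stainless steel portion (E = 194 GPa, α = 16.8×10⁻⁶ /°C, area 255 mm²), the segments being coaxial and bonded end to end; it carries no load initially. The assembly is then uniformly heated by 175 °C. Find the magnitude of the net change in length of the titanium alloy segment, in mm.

With the walls removed the bar would change length by δ_free = Σ αᵢΔT Lᵢ = 8.5×10⁻⁶×175×750 + 16.8×10⁻⁶×175×550 = 2.733 mm.
Since the ends are fixed, an axial force P builds up, equal in every segment, with P · Σ Lᵢ/(AᵢEᵢ) = δ_free.
Σ Lᵢ/(AᵢEᵢ) = 750/(900×111×10³) + 550/(255×194×10³) = 1.863×10⁻⁵ mm/N.
Hence P = δ_free / Σ(L/AE) = 2.733/1.863×10⁻⁵ = 146.7 kN (compressive).
For the titanium alloy segment, free thermal change = 8.5×10⁻⁶×175×750 = 1.116 mm and elastic change from P = 146700×750/(900×111×10³) = 1.101 mm; these oppose, so the net change is 0.0142 mm (segment lengthens).

|ΔL| ≈ 0.0142 mm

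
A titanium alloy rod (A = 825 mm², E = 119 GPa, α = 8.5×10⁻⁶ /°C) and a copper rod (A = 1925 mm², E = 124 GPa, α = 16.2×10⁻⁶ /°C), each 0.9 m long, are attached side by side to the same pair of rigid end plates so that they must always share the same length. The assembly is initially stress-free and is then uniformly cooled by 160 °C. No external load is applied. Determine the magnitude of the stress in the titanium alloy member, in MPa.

σ ≈ 104 MPa (compressive)

The copper has the larger α, so on cooling it would change length more than the titanium alloy if both were free. The rigid plates force a common final length, so the copper is put into tension and the titanium alloy into compression, with equal and opposite forces P (no external load).
Equating the net (thermal + elastic) strains gives |α₁ − α₂|·ΔT = P·[1/(A₁E₁) + 1/(A₂E₂)].
|α₁ − α₂|·ΔT = 7.7×10⁻⁶ × 160 = 0.001232.
1/(A₁E₁) + 1/(A₂E₂) = 1/(825×119×10³) + 1/(1925×124×10³) = 1.438×10⁻⁸ N⁻¹.
So P = 0.001232 / 1.438×10⁻⁸ = 85.7 kN.
σ_{titanium alloy} = P/A₁ = 85700/825 = 103.9 MPa, compressive.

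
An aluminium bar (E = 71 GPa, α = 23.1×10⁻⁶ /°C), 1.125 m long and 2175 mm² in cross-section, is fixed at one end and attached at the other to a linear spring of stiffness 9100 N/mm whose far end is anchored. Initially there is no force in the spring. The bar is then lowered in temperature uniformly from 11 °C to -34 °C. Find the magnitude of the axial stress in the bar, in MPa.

The unrestrained thermal change is αΔT L = 23.1×10⁻⁶ × 45 × 1125 = 1.169 mm.
Let P be the tensile force in the spring. The bar extends elastically by PL/(AE) and the spring stretches by P/k; together these equal δ_free.
P [ L/(AE) + 1/k ] = δ_free → P [ 1125/(2175×71×10³) + 1/(9100) ] = 1.169.
P = 1.169 / 0.0001172 = 9980 N.
σ = P/A = 9980/2175 = 4.589 MPa.

σ ≈ 4.59 MPa (tensile)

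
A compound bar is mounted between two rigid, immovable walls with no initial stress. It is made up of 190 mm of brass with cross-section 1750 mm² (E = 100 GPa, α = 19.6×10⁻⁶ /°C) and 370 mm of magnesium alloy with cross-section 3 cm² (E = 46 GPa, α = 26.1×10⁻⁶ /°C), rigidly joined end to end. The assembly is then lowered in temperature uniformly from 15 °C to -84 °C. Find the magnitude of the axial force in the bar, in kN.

P ≈ 47.5 kN (tensile)

With the walls removed the bar would change length by δ_free = Σ αᵢΔT Lᵢ = 19.6×10⁻⁶×99×190 + 26.1×10⁻⁶×99×370 = 1.325 mm.
Since the ends are fixed, an axial force P builds up, equal in every segment, with P · Σ Lᵢ/(AᵢEᵢ) = δ_free.
The series flexibility is Σ Lᵢ/(AᵢEᵢ) = 190/(1750×100×10³) + 370/(300×46×10³) = 2.79×10⁻⁵ mm/N.
So P = 1.325 / 2.79×10⁻⁵ = 47.49 kN, tensile.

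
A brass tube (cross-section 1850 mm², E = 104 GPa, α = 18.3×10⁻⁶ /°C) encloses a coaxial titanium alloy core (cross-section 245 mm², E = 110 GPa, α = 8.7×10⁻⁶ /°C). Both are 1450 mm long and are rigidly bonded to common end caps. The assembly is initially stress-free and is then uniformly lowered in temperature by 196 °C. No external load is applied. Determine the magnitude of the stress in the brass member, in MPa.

Equilibrium of a rigid end plate with no external load gives equal and opposite internal forces ±P in the two members. Since α_{brass} > α_{titanium alloy}, cooling drives the brass into tension and the titanium alloy into compression.
Compatibility of the two members (thermal + elastic change equal): (α₁ − α₂)ΔT = P·[1/(A₁E₁) + 1/(A₂E₂)].
|α₁ − α₂|·ΔT = 9.6×10⁻⁶ × 196 = 0.001882.
1/(A₁E₁) + 1/(A₂E₂) = 1/(1850×104×10³) + 1/(245×110×10³) = 4.23×10⁻⁸ N⁻¹.
So P = 0.001882 / 4.23×10⁻⁸ = 44.48 kN.
σ_{brass} = P/A₁ = 44480/1850 = 24.04 MPa, tensile.

σ ≈ 24 MPa (tensile)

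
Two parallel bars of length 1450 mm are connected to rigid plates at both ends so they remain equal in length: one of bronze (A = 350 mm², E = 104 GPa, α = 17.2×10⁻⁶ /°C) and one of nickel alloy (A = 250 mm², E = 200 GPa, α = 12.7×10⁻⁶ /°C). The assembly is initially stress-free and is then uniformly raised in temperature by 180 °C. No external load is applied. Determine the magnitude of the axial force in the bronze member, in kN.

Equilibrium of a rigid end plate with no external load gives equal and opposite internal forces ±P in the two members. Since α_{bronze} > α_{nickel alloy}, heating drives the bronze into compression and the nickel alloy into tension.
Equating the net (thermal + elastic) strains gives |α₁ − α₂|·ΔT = P·[1/(A₁E₁) + 1/(A₂E₂)].
|α₁ − α₂|·ΔT = 4.5×10⁻⁶ × 180 = 0.00081.
1/(A₁E₁) + 1/(A₂E₂) = 1/(350×104×10³) + 1/(250×200×10³) = 4.747×10⁻⁸ N⁻¹.
P = 0.00081 / 4.747×10⁻⁸ = 17060 N = 17.06 kN.

P ≈ 17.1 kN (compressive in the bronze)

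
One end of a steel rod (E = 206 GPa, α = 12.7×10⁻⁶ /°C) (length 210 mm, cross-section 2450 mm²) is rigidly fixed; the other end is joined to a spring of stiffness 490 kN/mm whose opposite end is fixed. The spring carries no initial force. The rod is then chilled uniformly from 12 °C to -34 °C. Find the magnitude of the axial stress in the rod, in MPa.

If the spring were absent the rod would shorten by αΔT L = 12.7×10⁻⁶ × 46 × 210 = 0.1227 mm.
Let P be the tensile force in the spring. The rod extends elastically by PL/(AE) and the spring stretches by P/k; together these equal δ_free.
So P = δ_free / [L/(AE) + 1/k] = 0.1227 / [ 210/(2450×206×10³) + 1/(490×10³) ].
P = 0.1227 / 2.457×10⁻⁶ = 49930 N.
σ = P/A = 49930/2450 = 20.38 MPa.

σ ≈ 20.4 MPa (tensile)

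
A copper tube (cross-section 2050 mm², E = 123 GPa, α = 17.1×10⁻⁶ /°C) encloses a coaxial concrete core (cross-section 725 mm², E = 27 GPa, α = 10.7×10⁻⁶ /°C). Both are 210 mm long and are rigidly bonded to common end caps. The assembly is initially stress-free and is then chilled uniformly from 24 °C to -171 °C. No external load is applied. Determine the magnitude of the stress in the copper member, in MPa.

σ ≈ 11.1 MPa (tensile)

The copper has the larger α, so on cooling it would change length more than the concrete if both were free. The rigid plates force a common final length, so the copper is put into tension and the concrete into compression, with equal and opposite forces P (no external load).
Setting the final lengths equal and cancelling L: (α₁ − α₂)ΔT = P/(A₁E₁) + P/(A₂E₂).
|α₁ − α₂|·ΔT = 6.4×10⁻⁶ × 195 = 0.001248.
1/(A₁E₁) + 1/(A₂E₂) = 1/(2050×123×10³) + 1/(725×27×10³) = 5.505×10⁻⁸ N⁻¹.
So P = 0.001248 / 5.505×10⁻⁸ = 22.67 kN.
σ_{copper} = P/A₁ = 22670/2050 = 11.06 MPa, tensile.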